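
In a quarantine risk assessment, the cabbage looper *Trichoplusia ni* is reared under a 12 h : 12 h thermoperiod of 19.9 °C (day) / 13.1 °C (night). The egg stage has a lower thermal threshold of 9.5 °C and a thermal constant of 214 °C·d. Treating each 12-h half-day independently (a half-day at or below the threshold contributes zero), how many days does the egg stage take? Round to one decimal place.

30.6 days

Day half: max(0, 19.9 − 9.5) × 0.5 = 10.4 × 0.5 = 5.20 DD.
Night half: max(0, 13.1 − 9.5) × 0.5 = 3.6 × 0.5 = 1.80 DD.
Per 24 h: 7.00 DD/day.
Duration = 214 / 7.00 = 30.571 ≈ 30.6 days.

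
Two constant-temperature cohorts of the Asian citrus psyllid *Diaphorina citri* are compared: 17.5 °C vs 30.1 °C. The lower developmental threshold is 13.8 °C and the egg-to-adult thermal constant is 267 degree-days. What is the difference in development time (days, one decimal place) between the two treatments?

At 17.5 °C: 267 / (17.5 − 13.8) = 267 / 3.7 = 72.162 d.
At 30.1 °C: 267 / (30.1 − 13.8) = 267 / 16.3 = 16.380 d.
Difference = |72.162 − 16.380| = 55.782 ≈ 55.8 days.

55.8 days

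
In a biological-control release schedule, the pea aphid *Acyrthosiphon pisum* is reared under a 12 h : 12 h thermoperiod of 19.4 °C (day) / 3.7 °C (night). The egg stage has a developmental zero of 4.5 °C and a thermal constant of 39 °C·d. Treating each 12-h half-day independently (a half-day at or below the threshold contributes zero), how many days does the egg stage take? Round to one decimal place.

5.2 days

Day half: max(0, 19.4 − 4.5) × 0.5 = 14.9 × 0.5 = 7.45 DD.
Night half: max(0, 3.7 − 4.5) × 0.5 = 0.0 × 0.5 = 0.00 DD.
Per 24 h: 7.45 DD/day.
Duration = 39 / 7.45 = 5.235 ≈ 5.2 days.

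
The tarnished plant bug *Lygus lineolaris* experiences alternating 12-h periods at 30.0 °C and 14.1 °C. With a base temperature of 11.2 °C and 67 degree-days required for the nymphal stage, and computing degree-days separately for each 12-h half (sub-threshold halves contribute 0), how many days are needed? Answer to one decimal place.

Day half: max(0, 30.0 − 11.2) × 0.5 = 18.8 × 0.5 = 9.40 DD.
Night half: max(0, 14.1 − 11.2) × 0.5 = 2.9 × 0.5 = 1.45 DD.
Per 24 h: 10.85 DD/day.
Duration = 67 / 10.85 = 6.175 ≈ 6.2 days.

6.2 days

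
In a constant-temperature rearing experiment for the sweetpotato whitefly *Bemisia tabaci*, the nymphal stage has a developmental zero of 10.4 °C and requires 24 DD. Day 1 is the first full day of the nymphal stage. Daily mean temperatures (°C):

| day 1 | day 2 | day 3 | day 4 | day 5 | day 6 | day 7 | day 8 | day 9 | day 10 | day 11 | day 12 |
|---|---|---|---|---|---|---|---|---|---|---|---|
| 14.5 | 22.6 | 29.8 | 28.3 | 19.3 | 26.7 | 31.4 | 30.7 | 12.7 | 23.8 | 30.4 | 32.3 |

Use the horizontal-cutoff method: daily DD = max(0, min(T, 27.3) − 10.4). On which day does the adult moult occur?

day 3

Daily DD above 10.4 °C (capped at 16.9): 4.1, 12.2, 16.9, 16.9, 8.9, 16.3, 16.9, 16.9, 2.3, 13.4, 16.9, 16.9.
Cumulative: 4.1, 16.3, 33.2, 50.1, 59.0, 75.3, 92.2, 109.1, 111.4, 124.8, 141.7, 158.6.
The total first reaches 24 DD on day 3.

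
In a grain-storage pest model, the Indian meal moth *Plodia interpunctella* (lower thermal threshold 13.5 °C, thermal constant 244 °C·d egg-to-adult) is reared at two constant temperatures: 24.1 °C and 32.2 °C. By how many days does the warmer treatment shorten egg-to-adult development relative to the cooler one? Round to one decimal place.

10.0 days

At 24.1 °C: 244 / (24.1 − 13.5) = 244 / 10.6 = 23.019 d.
At 32.2 °C: 244 / (32.2 − 13.5) = 244 / 18.7 = 13.048 d.
Difference = |23.019 − 13.048| = 9.971 ≈ 10.0 days.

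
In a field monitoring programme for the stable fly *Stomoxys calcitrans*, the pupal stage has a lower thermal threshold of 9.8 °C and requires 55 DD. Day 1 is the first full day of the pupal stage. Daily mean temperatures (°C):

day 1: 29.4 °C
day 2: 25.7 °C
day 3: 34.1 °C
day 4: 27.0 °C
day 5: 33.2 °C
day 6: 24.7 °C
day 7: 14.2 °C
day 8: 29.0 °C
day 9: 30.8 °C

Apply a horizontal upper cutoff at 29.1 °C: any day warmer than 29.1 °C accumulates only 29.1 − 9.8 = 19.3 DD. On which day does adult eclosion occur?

day 4

Daily DD above 9.8 °C (capped at 19.3): 19.3, 15.9, 19.3, 17.2, 19.3, 14.9, 4.4, 19.2, 19.3.
Cumulative: 19.3, 35.2, 54.5, 71.7, 91.0, 105.9, 110.3, 129.5, 148.8.
The total first reaches 55 DD on day 4.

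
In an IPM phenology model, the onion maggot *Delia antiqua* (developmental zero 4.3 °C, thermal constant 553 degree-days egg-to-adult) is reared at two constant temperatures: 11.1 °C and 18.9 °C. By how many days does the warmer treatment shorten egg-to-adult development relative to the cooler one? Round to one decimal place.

At 11.1 °C: 553 / (11.1 − 4.3) = 553 / 6.8 = 81.324 d.
At 18.9 °C: 553 / (18.9 − 4.3) = 553 / 14.6 = 37.877 d.
Difference = |81.324 − 37.877| = 43.447 ≈ 43.4 days.

43.4 days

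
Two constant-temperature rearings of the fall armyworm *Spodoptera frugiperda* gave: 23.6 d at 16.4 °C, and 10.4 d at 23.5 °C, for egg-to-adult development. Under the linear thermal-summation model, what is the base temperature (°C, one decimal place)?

Linear rate model ⇒ the product D·(T − T_b) is constant across temperatures.
23.6·(16.4 − T_b) = 10.4·(23.5 − T_b)
T_b = (23.6·16.4 − 10.4·23.5) / (23.6 − 10.4) = 142.64 / 13.2 = 10.806 °C ≈ 10.8 °C.

10.8 °C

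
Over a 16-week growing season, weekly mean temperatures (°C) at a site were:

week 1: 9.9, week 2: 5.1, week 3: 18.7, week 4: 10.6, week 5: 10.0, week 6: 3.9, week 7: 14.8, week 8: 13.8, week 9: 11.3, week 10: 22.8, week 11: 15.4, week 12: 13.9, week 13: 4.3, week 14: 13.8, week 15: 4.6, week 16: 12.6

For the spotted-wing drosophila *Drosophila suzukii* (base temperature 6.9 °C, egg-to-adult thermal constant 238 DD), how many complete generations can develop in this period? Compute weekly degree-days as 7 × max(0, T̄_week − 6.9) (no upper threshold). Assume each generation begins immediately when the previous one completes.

2 generations

Weekly DD (7 × max(0, T̄ − 6.9)): 21.0, 0.0, 82.6, 25.9, 21.7, 0.0, 55.3, 48.3, 30.8, 111.3, 59.5, 49.0, 0.0, 48.3, 0.0, 39.9.
Season total = 593.6 DD.
Complete generations = ⌊593.6 / 238⌋ = 2.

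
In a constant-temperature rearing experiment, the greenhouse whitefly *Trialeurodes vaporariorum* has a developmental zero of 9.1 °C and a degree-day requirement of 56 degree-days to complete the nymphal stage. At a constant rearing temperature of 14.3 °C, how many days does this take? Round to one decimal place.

10.8 days

Daily accumulation = 14.3 − 9.1 = 5.2 DD/day.
Duration = 56 / 5.2 = 10.769 ≈ 10.8 days.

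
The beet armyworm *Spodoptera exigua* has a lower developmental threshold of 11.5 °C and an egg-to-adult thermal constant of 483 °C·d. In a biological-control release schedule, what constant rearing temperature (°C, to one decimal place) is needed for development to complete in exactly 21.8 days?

33.7 °C

Required daily accumulation = 483 / 21.8 = 22.156 DD/day.
T = T_base + 22.156 = 11.5 + 22.156 = 33.656 ≈ 33.7 °C.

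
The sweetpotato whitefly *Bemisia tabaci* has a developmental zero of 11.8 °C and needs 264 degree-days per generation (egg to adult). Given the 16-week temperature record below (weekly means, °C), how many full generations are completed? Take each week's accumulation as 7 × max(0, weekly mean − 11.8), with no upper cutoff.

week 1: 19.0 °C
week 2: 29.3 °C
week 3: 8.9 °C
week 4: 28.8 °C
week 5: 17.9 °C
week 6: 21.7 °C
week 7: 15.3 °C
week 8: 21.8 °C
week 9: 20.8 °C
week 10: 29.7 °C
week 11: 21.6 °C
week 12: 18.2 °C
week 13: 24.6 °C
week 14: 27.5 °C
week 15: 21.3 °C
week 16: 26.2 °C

4 generations

Weekly DD (7 × max(0, T̄ − 11.8)): 50.4, 122.5, 0.0, 119.0, 42.7, 69.3, 24.5, 70.0, 63.0, 125.3, 68.6, 44.8, 89.6, 109.9, 66.5, 100.8.
Season total = 1166.9 DD.
Complete generations = ⌊1166.9 / 264⌋ = 4.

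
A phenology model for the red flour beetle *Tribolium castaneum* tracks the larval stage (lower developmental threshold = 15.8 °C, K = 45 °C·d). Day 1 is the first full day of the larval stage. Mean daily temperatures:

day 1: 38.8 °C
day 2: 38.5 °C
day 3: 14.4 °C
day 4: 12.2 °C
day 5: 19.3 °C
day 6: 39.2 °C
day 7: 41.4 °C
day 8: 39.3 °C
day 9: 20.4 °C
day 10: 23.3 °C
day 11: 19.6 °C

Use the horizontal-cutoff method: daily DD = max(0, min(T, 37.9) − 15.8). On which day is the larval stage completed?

Daily DD above 15.8 °C (capped at 22.1): 22.1, 22.1, 0.0, 0.0, 3.5, 22.1, 22.1, 22.1, 4.6, 7.5, 3.8.
Cumulative: 22.1, 44.2, 44.2, 44.2, 47.7, 69.8, 91.9, 114.0, 118.6, 126.1, 129.9.
The total first reaches 45 DD on day 5.

day 5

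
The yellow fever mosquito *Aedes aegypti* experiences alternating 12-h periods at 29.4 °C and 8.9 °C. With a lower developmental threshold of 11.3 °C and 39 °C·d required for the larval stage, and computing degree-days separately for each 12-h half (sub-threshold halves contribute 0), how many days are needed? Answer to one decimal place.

4.3 days

Day half: max(0, 29.4 − 11.3) × 0.5 = 18.1 × 0.5 = 9.05 DD.
Night half: max(0, 8.9 − 11.3) × 0.5 = 0.0 × 0.5 = 0.00 DD.
Per 24 h: 9.05 DD/day.
Duration = 39 / 9.05 = 4.309 ≈ 4.3 days.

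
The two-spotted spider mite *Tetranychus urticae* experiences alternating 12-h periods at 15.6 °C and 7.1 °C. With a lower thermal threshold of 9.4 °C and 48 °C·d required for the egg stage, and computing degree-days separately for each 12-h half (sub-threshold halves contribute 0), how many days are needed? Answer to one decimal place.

15.5 days

Day half: max(0, 15.6 − 9.4) × 0.5 = 6.2 × 0.5 = 3.10 DD.
Night half: max(0, 7.1 − 9.4) × 0.5 = 0.0 × 0.5 = 0.00 DD.
Per 24 h: 3.10 DD/day.
Duration = 48 / 3.10 = 15.484 ≈ 15.5 days.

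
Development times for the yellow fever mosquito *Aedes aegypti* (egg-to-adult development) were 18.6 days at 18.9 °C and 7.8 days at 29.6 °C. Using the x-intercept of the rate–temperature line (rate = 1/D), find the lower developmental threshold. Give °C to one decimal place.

Equal thermal constants: D₁(T₁ − T_b) = D₂(T₂ − T_b).
18.6·(18.9 − T_b) = 7.8·(29.6 − T_b)
T_b = (18.6·18.9 − 7.8·29.6) / (18.6 − 7.8) = 120.66 / 10.8 = 11.172 °C ≈ 11.2 °C.

11.2 °C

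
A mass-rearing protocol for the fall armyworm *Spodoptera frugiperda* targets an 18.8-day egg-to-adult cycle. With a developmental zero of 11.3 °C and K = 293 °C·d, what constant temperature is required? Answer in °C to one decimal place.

26.9 °C

Required daily accumulation = 293 / 18.8 = 15.585 DD/day.
T = T_base + 15.585 = 11.3 + 15.585 = 26.885 ≈ 26.9 °C.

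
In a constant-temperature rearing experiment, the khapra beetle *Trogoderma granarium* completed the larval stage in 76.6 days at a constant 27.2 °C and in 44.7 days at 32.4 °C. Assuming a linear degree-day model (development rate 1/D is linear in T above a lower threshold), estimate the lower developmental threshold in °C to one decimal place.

19.9 °C

Under the model K = D·(T − T_b), so D₁·(T₁ − T_b) = D₂·(T₂ − T_b).
76.6·(27.2 − T_b) = 44.7·(32.4 − T_b)
T_b = (76.6·27.2 − 44.7·32.4) / (76.6 − 44.7) = 635.24 / 31.9 = 19.913 °C ≈ 19.9 °C.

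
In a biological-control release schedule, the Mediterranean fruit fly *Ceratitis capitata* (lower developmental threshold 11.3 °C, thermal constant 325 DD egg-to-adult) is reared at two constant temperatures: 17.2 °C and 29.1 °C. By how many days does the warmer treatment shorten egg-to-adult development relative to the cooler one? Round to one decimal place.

36.8 days

At 17.2 °C: 325 / (17.2 − 11.3) = 325 / 5.9 = 55.085 d.
At 29.1 °C: 325 / (29.1 − 11.3) = 325 / 17.8 = 18.258 d.
Difference = |55.085 − 18.258| = 36.826 ≈ 36.8 days.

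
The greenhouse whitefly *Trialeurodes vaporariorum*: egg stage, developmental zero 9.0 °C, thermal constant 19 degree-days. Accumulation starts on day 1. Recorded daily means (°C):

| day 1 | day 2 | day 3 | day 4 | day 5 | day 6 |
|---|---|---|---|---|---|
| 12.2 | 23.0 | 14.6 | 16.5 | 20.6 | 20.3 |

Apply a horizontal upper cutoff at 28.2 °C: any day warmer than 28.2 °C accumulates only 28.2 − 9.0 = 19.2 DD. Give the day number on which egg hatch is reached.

day 3

Daily DD above 9.0 °C (capped at 19.2): 3.2, 14.0, 5.6, 7.5, 11.6, 11.3.
Cumulative: 3.2, 17.2, 22.8, 30.3, 41.9, 53.2.
The total first reaches 19 DD on day 3.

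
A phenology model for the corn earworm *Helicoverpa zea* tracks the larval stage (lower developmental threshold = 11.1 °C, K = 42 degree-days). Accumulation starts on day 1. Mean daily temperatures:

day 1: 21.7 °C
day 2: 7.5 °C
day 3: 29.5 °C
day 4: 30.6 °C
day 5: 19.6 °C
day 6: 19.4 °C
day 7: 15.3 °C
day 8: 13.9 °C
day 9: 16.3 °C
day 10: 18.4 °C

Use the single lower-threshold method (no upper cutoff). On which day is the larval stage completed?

Daily DD above 11.1 °C: 10.6, 0.0, 18.4, 19.5, 8.5, 8.3, 4.2, 2.8, 5.2, 7.3.
Cumulative: 10.6, 10.6, 29.0, 48.5, 57.0, 65.3, 69.5, 72.3, 77.5, 84.8.
The total first reaches 42 DD on day 4.

day 4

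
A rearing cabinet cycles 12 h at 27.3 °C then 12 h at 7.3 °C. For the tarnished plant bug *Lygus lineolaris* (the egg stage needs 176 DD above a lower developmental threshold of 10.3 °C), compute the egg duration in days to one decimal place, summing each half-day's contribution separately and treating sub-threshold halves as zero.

Day half: max(0, 27.3 − 10.3) × 0.5 = 17.0 × 0.5 = 8.50 DD.
Night half: max(0, 7.3 − 10.3) × 0.5 = 0.0 × 0.5 = 0.00 DD.
Per 24 h: 8.50 DD/day.
Duration = 176 / 8.50 = 20.706 ≈ 20.7 days.

20.7 days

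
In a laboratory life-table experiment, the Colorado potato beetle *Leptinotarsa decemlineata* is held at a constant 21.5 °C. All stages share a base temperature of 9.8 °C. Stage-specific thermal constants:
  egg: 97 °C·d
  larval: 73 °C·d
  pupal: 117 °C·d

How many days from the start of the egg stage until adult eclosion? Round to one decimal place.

24.5 days

Daily accumulation at 21.5 °C = 21.5 − 9.8 = 11.7 DD/day.
Total K = 97 + 73 + 117 = 287 DD.
Total duration = 287 / 11.7 = 24.530 ≈ 24.5 days.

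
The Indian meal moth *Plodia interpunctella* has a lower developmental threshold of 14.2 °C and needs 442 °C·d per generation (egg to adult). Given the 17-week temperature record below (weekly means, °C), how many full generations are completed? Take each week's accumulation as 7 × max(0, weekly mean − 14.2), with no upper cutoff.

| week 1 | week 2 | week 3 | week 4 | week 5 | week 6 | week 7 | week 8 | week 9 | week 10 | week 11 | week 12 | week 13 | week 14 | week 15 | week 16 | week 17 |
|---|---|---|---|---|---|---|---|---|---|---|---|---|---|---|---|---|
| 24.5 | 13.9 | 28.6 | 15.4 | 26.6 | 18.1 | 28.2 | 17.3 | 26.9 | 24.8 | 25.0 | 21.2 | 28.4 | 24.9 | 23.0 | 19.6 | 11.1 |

Weekly DD (7 × max(0, T̄ − 14.2)): 72.1, 0.0, 100.8, 8.4, 86.8, 27.3, 98.0, 21.7, 88.9, 74.2, 75.6, 49.0, 99.4, 74.9, 61.6, 37.8, 0.0.
Season total = 976.5 DD.
Complete generations = ⌊976.5 / 442⌋ = 2.

2 generations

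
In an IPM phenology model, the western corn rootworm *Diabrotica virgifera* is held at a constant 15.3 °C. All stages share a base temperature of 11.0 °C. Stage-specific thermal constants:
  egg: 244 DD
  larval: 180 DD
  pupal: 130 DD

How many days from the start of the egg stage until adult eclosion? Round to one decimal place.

Daily accumulation at 15.3 °C = 15.3 − 11.0 = 4.3 DD/day.
Total K = 244 + 180 + 130 = 554 DD.
Total duration = 554 / 4.3 = 128.837 ≈ 128.8 days.

128.8 days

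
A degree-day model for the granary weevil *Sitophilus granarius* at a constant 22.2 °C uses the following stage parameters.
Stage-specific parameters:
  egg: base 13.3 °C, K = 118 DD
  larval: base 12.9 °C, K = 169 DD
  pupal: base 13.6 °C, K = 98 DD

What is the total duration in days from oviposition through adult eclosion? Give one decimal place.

egg: 118 / (22.2 − 13.3) = 118 / 8.9 = 13.258 d.
larval: 169 / (22.2 − 12.9) = 169 / 9.3 = 18.172 d.
pupal: 98 / (22.2 − 13.6) = 98 / 8.6 = 11.395 d.
Sum = 42.826 ≈ 42.8 days.

42.8 days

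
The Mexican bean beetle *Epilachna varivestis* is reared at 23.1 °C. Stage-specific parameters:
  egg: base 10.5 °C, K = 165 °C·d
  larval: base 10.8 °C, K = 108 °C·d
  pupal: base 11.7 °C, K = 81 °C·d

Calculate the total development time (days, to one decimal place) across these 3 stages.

29.0 days

egg: 165 / (23.1 − 10.5) = 165 / 12.6 = 13.095 d.
larval: 108 / (23.1 − 10.8) = 108 / 12.3 = 8.780 d.
pupal: 81 / (23.1 − 11.7) = 81 / 11.4 = 7.105 d.
Sum = 28.981 ≈ 29.0 days.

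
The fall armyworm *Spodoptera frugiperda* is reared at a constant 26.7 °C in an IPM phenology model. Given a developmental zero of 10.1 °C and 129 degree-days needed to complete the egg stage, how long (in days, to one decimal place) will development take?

Daily accumulation = 26.7 − 10.1 = 16.6 DD/day.
Duration = 129 / 16.6 = 7.771 ≈ 7.8 days.

7.8 days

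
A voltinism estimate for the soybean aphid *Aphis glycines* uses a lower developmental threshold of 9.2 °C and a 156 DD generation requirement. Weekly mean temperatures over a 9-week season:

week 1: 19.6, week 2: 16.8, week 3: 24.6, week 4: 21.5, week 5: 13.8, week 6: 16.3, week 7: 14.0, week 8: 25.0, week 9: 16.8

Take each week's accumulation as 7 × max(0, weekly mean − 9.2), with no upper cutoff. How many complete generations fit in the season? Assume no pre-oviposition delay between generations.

Weekly DD (7 × max(0, T̄ − 9.2)): 72.8, 53.2, 107.8, 86.1, 32.2, 49.7, 33.6, 110.6, 53.2.
Season total = 599.2 DD.
Complete generations = ⌊599.2 / 156⌋ = 3.

3 generations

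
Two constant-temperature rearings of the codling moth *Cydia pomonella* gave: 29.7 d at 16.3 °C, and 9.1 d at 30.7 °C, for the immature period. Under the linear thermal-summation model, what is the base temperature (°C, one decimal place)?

Linear rate model ⇒ the product D·(T − T_b) is constant across temperatures.
29.7·(16.3 − T_b) = 9.1·(30.7 − T_b)
T_b = (29.7·16.3 − 9.1·30.7) / (29.7 − 9.1) = 204.74 / 20.6 = 9.939 °C ≈ 9.9 °C.

9.9 °C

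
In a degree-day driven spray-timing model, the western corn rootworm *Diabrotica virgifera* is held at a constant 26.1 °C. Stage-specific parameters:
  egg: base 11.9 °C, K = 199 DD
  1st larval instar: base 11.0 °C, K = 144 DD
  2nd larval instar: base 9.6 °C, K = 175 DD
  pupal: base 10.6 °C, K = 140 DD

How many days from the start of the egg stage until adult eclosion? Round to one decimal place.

egg: 199 / (26.1 − 11.9) = 199 / 14.2 = 14.014 d.
1st larval instar: 144 / (26.1 − 11.0) = 144 / 15.1 = 9.536 d.
2nd larval instar: 175 / (26.1 − 9.6) = 175 / 16.5 = 10.606 d.
pupal: 140 / (26.1 − 10.6) = 140 / 15.5 = 9.032 d.
Sum = 43.189 ≈ 43.2 days.

43.2 days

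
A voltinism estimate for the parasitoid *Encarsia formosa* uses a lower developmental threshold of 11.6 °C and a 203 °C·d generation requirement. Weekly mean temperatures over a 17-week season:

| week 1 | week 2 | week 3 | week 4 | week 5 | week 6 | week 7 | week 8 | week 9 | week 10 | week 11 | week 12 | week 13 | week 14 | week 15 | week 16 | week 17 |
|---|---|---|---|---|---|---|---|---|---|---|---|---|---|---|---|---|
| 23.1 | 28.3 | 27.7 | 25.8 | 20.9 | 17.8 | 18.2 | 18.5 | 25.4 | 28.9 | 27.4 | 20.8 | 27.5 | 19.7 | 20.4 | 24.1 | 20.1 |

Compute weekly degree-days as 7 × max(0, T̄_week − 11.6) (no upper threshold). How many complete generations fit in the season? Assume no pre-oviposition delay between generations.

6 generations

Weekly DD (7 × max(0, T̄ − 11.6)): 80.5, 116.9, 112.7, 99.4, 65.1, 43.4, 46.2, 48.3, 96.6, 121.1, 110.6, 64.4, 111.3, 56.7, 61.6, 87.5, 59.5.
Season total = 1381.8 DD.
Complete generations = ⌊1381.8 / 203⌋ = 6.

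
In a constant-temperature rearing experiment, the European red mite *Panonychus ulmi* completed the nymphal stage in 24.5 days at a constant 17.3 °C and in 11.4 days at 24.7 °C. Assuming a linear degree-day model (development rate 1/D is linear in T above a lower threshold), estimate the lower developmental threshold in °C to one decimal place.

Linear rate model ⇒ the product D·(T − T_b) is constant across temperatures.
24.5·(17.3 − T_b) = 11.4·(24.7 − T_b)
T_b = (24.5·17.3 − 11.4·24.7) / (24.5 − 11.4) = 142.27 / 13.1 = 10.860 °C ≈ 10.9 °C.

10.9 °C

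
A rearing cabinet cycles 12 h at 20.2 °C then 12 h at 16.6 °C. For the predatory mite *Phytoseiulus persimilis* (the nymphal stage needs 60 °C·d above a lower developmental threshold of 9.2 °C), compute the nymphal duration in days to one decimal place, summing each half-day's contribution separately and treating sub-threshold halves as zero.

6.5 days

Day half: max(0, 20.2 − 9.2) × 0.5 = 11.0 × 0.5 = 5.50 DD.
Night half: max(0, 16.6 − 9.2) × 0.5 = 7.4 × 0.5 = 3.70 DD.
Per 24 h: 9.20 DD/day.
Duration = 60 / 9.20 = 6.522 ≈ 6.5 days.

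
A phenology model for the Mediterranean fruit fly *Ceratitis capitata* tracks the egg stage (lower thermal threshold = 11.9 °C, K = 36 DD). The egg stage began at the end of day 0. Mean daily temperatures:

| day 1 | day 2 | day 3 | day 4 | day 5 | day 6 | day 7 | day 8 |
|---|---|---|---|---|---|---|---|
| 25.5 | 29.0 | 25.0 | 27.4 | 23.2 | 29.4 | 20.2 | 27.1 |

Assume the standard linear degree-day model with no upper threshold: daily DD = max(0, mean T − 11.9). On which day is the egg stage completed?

Daily DD above 11.9 °C: 13.6, 17.1, 13.1, 15.5, 11.3, 17.5, 8.3, 15.2.
Cumulative: 13.6, 30.7, 43.8, 59.3, 70.6, 88.1, 96.4, 111.6.
The total first reaches 36 DD on day 3.

day 3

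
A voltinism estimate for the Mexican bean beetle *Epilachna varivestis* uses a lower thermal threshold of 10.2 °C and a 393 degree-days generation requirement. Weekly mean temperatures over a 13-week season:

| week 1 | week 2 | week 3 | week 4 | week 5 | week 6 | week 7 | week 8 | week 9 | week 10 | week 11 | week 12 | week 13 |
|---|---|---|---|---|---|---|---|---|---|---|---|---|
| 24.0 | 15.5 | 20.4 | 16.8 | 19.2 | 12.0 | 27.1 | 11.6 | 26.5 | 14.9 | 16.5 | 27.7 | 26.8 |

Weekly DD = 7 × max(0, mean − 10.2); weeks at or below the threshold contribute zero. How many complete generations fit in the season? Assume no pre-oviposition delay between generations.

2 generations

Weekly DD (7 × max(0, T̄ − 10.2)): 96.6, 37.1, 71.4, 46.2, 63.0, 12.6, 118.3, 9.8, 114.1, 32.9, 44.1, 122.5, 116.2.
Season total = 884.8 DD.
Complete generations = ⌊884.8 / 393⌋ = 2.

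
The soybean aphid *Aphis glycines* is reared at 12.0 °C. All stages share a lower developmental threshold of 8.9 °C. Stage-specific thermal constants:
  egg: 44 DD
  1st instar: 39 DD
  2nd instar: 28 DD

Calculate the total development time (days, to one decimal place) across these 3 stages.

35.8 days

Daily accumulation at 12.0 °C = 12.0 − 8.9 = 3.1 DD/day.
Total K = 44 + 39 + 28 = 111 DD.
Total duration = 111 / 3.1 = 35.806 ≈ 35.8 days.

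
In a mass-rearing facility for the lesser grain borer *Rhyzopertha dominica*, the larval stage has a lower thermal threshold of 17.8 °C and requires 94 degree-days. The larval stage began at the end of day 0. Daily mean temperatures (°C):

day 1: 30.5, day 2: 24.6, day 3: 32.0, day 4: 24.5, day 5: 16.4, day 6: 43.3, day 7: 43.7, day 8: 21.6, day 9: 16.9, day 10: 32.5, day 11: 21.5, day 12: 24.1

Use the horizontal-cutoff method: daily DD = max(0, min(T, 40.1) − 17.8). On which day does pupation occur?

Daily DD above 17.8 °C (capped at 22.3): 12.7, 6.8, 14.2, 6.7, 0.0, 22.3, 22.3, 3.8, 0.0, 14.7, 3.7, 6.3.
Cumulative: 12.7, 19.5, 33.7, 40.4, 40.4, 62.7, 85.0, 88.8, 88.8, 103.5, 107.2, 113.5.
The total first reaches 94 DD on day 10.

day 10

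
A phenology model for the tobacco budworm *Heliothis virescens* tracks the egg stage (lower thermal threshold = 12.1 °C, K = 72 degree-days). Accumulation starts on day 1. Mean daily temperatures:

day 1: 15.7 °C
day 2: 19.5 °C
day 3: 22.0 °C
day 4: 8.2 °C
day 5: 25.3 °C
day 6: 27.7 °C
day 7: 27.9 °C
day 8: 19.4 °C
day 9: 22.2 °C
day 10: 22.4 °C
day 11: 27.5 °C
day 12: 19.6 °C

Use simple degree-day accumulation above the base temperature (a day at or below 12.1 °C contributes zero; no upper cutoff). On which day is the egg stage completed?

day 8

Daily DD above 12.1 °C: 3.6, 7.4, 9.9, 0.0, 13.2, 15.6, 15.8, 7.3, 10.1, 10.3, 15.4, 7.5.
Cumulative: 3.6, 11.0, 20.9, 20.9, 34.1, 49.7, 65.5, 72.8, 82.9, 93.2, 108.6, 116.1.
The total first reaches 72 DD on day 8.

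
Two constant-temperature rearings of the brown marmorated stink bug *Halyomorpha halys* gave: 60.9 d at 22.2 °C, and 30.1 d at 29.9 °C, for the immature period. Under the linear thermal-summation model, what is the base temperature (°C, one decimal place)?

Under the model K = D·(T − T_b), so D₁·(T₁ − T_b) = D₂·(T₂ − T_b).
60.9·(22.2 − T_b) = 30.1·(29.9 − T_b)
T_b = (60.9·22.2 − 30.1·29.9) / (60.9 − 30.1) = 451.99 / 30.8 = 14.675 °C ≈ 14.7 °C.

14.7 °C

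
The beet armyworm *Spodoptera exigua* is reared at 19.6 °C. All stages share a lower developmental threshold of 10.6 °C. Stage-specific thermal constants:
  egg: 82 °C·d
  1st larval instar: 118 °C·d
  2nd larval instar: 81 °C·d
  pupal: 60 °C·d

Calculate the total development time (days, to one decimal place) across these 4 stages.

Daily accumulation at 19.6 °C = 19.6 − 10.6 = 9.0 DD/day.
Total K = 82 + 118 + 81 + 60 = 341 DD.
Total duration = 341 / 9.0 = 37.889 ≈ 37.9 days.

37.9 days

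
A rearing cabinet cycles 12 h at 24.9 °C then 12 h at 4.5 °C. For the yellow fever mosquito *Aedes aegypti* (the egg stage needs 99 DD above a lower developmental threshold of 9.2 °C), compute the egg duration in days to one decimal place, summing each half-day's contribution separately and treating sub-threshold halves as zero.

Day half: max(0, 24.9 − 9.2) × 0.5 = 15.7 × 0.5 = 7.85 DD.
Night half: max(0, 4.5 − 9.2) × 0.5 = 0.0 × 0.5 = 0.00 DD.
Per 24 h: 7.85 DD/day.
Duration = 99 / 7.85 = 12.611 ≈ 12.6 days.

12.6 days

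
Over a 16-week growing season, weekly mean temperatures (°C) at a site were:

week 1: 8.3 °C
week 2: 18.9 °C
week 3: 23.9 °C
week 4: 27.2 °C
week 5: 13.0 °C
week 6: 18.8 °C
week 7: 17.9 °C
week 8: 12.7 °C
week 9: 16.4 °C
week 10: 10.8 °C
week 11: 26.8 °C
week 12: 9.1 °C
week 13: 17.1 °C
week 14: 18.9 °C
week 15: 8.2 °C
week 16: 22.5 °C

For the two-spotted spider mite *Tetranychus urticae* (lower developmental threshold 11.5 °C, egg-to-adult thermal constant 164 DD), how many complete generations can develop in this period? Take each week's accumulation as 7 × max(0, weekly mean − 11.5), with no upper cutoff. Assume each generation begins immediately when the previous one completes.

Weekly DD (7 × max(0, T̄ − 11.5)): 0.0, 51.8, 86.8, 109.9, 10.5, 51.1, 44.8, 8.4, 34.3, 0.0, 107.1, 0.0, 39.2, 51.8, 0.0, 77.0.
Season total = 672.7 DD.
Complete generations = ⌊672.7 / 164⌋ = 4.

4 generations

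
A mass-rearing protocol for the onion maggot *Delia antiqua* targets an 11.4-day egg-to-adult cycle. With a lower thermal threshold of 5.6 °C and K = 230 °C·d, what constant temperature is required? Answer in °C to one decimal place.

Required daily accumulation = 230 / 11.4 = 20.175 DD/day.
T = T_base + 20.175 = 5.6 + 20.175 = 25.775 ≈ 25.8 °C.

25.8 °C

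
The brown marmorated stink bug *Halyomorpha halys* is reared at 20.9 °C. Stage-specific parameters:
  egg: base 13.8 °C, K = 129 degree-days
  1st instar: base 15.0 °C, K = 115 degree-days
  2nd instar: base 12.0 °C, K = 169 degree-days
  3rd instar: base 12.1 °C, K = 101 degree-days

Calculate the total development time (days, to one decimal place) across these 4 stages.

68.1 days

egg: 129 / (20.9 − 13.8) = 129 / 7.1 = 18.169 d.
1st instar: 115 / (20.9 − 15.0) = 115 / 5.9 = 19.492 d.
2nd instar: 169 / (20.9 − 12.0) = 169 / 8.9 = 18.989 d.
3rd instar: 101 / (20.9 − 12.1) = 101 / 8.8 = 11.477 d.
Sum = 68.127 ≈ 68.1 days.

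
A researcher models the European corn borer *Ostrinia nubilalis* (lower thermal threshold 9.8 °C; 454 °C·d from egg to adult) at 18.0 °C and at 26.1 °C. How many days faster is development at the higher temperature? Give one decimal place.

27.5 days

At 18.0 °C: 454 / (18.0 − 9.8) = 454 / 8.2 = 55.366 d.
At 26.1 °C: 454 / (26.1 − 9.8) = 454 / 16.3 = 27.853 d.
Difference = |55.366 − 27.853| = 27.513 ≈ 27.5 days.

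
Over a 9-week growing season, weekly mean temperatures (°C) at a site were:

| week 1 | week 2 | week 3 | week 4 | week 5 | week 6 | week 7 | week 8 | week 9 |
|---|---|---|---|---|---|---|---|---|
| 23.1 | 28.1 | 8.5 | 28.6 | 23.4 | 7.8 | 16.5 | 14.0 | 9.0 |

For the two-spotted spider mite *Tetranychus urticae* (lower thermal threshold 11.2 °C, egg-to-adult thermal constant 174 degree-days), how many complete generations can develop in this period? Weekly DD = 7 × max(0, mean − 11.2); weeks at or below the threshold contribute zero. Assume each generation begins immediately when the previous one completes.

Weekly DD (7 × max(0, T̄ − 11.2)): 83.3, 118.3, 0.0, 121.8, 85.4, 0.0, 37.1, 19.6, 0.0.
Season total = 465.5 DD.
Complete generations = ⌊465.5 / 174⌋ = 2.

2 generations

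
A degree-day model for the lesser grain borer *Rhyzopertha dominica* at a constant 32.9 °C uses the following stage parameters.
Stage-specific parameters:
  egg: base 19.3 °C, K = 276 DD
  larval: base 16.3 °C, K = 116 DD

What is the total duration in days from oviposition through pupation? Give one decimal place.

27.3 days

egg: 276 / (32.9 − 19.3) = 276 / 13.6 = 20.294 d.
larval: 116 / (32.9 − 16.3) = 116 / 16.6 = 6.988 d.
Sum = 27.282 ≈ 27.3 days.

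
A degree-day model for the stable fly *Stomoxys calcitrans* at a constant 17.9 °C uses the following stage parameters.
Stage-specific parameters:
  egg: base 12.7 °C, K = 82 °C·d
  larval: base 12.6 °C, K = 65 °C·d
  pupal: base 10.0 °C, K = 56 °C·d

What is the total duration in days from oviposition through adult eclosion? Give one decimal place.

35.1 days

egg: 82 / (17.9 − 12.7) = 82 / 5.2 = 15.769 d.
larval: 65 / (17.9 − 12.6) = 65 / 5.3 = 12.264 d.
pupal: 56 / (17.9 − 10.0) = 56 / 7.9 = 7.089 d.
Sum = 35.122 ≈ 35.1 days.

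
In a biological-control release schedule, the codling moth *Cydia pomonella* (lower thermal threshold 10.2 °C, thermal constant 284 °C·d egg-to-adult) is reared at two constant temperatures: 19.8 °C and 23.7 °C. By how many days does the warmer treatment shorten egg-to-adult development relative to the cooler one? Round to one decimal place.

8.5 days

At 19.8 °C: 284 / (19.8 − 10.2) = 284 / 9.6 = 29.583 d.
At 23.7 °C: 284 / (23.7 − 10.2) = 284 / 13.5 = 21.037 d.
Difference = |29.583 − 21.037| = 8.546 ≈ 8.5 days.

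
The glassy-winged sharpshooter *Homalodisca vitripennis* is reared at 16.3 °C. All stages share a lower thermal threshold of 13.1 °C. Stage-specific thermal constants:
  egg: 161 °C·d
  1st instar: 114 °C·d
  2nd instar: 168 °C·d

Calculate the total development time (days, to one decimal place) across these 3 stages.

Daily accumulation at 16.3 °C = 16.3 − 13.1 = 3.2 DD/day.
Total K = 161 + 114 + 168 = 443 DD.
Total duration = 443 / 3.2 = 138.437 ≈ 138.4 days.

138.4 days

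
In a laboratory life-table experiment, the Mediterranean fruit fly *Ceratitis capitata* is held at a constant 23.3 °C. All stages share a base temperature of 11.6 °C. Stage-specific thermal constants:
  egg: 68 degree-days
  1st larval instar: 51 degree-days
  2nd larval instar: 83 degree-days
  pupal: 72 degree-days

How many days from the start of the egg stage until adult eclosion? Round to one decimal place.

Daily accumulation at 23.3 °C = 23.3 − 11.6 = 11.7 DD/day.
Total K = 68 + 51 + 83 + 72 = 274 DD.
Total duration = 274 / 11.7 = 23.419 ≈ 23.4 days.

23.4 days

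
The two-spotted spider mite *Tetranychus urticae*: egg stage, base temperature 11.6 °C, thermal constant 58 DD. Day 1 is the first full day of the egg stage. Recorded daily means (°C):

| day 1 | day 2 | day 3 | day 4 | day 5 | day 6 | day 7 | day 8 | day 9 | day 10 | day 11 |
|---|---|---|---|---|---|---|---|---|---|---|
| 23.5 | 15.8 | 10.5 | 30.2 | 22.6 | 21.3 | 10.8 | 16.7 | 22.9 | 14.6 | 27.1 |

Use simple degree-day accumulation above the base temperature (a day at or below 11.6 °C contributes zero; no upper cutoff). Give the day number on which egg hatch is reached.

day 8

Daily DD above 11.6 °C: 11.9, 4.2, 0.0, 18.6, 11.0, 9.7, 0.0, 5.1, 11.3, 3.0, 15.5.
Cumulative: 11.9, 16.1, 16.1, 34.7, 45.7, 55.4, 55.4, 60.5, 71.8, 74.8, 90.3.
The total first reaches 58 DD on day 8.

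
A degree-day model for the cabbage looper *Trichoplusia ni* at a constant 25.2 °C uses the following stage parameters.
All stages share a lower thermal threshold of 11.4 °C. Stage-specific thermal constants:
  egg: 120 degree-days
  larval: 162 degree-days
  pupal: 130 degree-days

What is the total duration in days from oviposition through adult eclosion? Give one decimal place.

29.9 days

Daily accumulation at 25.2 °C = 25.2 − 11.4 = 13.8 DD/day.
Total K = 120 + 162 + 130 = 412 DD.
Total duration = 412 / 13.8 = 29.855 ≈ 29.9 days.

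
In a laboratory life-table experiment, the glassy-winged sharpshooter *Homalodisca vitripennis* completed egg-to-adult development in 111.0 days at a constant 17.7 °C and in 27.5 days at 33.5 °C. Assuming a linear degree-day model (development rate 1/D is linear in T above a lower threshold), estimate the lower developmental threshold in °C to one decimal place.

Equal thermal constants: D₁(T₁ − T_b) = D₂(T₂ − T_b).
111.0·(17.7 − T_b) = 27.5·(33.5 − T_b)
T_b = (111.0·17.7 − 27.5·33.5) / (111.0 − 27.5) = 1043.45 / 83.5 = 12.496 °C ≈ 12.5 °C.

12.5 °C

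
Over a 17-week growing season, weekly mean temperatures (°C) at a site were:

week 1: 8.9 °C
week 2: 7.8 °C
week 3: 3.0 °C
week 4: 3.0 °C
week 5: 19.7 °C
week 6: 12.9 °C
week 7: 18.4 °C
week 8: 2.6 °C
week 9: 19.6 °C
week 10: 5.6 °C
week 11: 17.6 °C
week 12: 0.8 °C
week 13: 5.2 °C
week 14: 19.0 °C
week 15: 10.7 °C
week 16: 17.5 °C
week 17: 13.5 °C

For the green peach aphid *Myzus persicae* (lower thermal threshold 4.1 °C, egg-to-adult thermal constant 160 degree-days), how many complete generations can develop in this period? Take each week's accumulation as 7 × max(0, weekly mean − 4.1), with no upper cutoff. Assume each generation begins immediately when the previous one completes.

Weekly DD (7 × max(0, T̄ − 4.1)): 33.6, 25.9, 0.0, 0.0, 109.2, 61.6, 100.1, 0.0, 108.5, 10.5, 94.5, 0.0, 7.7, 104.3, 46.2, 93.8, 65.8.
Season total = 861.7 DD.
Complete generations = ⌊861.7 / 160⌋ = 5.

5 generations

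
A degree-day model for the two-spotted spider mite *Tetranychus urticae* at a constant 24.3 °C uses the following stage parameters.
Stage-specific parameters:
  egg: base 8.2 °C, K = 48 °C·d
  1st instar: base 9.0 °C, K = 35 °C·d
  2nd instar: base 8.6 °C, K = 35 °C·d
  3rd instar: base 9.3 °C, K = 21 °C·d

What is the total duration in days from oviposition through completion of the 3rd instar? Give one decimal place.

egg: 48 / (24.3 − 8.2) = 48 / 16.1 = 2.981 d.
1st instar: 35 / (24.3 − 9.0) = 35 / 15.3 = 2.288 d.
2nd instar: 35 / (24.3 − 8.6) = 35 / 15.7 = 2.229 d.
3rd instar: 21 / (24.3 − 9.3) = 21 / 15.0 = 1.400 d.
Sum = 8.898 ≈ 8.9 days.

8.9 days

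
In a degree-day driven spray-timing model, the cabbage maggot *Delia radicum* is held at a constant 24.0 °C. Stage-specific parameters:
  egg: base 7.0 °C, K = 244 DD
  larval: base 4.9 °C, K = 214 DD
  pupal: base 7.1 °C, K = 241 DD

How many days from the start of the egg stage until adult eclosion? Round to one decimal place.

egg: 244 / (24.0 − 7.0) = 244 / 17.0 = 14.353 d.
larval: 214 / (24.0 − 4.9) = 214 / 19.1 = 11.204 d.
pupal: 241 / (24.0 − 7.1) = 241 / 16.9 = 14.260 d.
Sum = 39.817 ≈ 39.8 days.

39.8 days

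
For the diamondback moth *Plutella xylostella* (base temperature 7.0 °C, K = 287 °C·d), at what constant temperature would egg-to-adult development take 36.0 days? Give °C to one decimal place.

Required daily accumulation = 287 / 36.0 = 7.972 DD/day.
T = T_base + 7.972 = 7.0 + 7.972 = 14.972 ≈ 15.0 °C.

15.0 °C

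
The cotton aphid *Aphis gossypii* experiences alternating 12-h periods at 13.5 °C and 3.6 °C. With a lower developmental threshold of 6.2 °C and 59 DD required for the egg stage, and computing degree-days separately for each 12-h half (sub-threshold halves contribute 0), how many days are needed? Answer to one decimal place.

Day half: max(0, 13.5 − 6.2) × 0.5 = 7.3 × 0.5 = 3.65 DD.
Night half: max(0, 3.6 − 6.2) × 0.5 = 0.0 × 0.5 = 0.00 DD.
Per 24 h: 3.65 DD/day.
Duration = 59 / 3.65 = 16.164 ≈ 16.2 days.

16.2 days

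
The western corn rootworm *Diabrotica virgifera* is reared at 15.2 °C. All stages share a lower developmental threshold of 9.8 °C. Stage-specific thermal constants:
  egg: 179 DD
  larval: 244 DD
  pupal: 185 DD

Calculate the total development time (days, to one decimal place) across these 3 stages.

112.6 days

Daily accumulation at 15.2 °C = 15.2 − 9.8 = 5.4 DD/day.
Total K = 179 + 244 + 185 = 608 DD.
Total duration = 608 / 5.4 = 112.593 ≈ 112.6 days.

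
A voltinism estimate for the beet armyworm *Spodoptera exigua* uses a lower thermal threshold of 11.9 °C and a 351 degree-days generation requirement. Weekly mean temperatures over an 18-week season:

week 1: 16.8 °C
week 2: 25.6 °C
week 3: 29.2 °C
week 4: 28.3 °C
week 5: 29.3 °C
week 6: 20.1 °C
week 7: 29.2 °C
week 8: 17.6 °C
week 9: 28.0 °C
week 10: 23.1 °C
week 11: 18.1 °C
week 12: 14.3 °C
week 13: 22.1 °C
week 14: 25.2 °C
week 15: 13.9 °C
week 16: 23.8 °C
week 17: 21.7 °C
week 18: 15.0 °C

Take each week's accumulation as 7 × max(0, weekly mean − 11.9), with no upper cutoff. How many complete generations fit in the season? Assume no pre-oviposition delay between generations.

Weekly DD (7 × max(0, T̄ − 11.9)): 34.3, 95.9, 121.1, 114.8, 121.8, 57.4, 121.1, 39.9, 112.7, 78.4, 43.4, 16.8, 71.4, 93.1, 14.0, 83.3, 68.6, 21.7.
Season total = 1309.7 DD.
Complete generations = ⌊1309.7 / 351⌋ = 3.

3 generations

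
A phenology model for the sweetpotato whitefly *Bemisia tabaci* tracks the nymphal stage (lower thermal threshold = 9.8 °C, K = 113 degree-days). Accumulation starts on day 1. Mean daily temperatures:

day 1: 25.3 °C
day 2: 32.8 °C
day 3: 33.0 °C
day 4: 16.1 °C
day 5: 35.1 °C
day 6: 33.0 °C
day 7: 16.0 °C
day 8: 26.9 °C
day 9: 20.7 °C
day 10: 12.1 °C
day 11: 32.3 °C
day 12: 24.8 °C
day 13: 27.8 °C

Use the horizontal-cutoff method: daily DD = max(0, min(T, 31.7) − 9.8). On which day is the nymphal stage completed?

day 7

Daily DD above 9.8 °C (capped at 21.9): 15.5, 21.9, 21.9, 6.3, 21.9, 21.9, 6.2, 17.1, 10.9, 2.3, 21.9, 15.0, 18.0.
Cumulative: 15.5, 37.4, 59.3, 65.6, 87.5, 109.4, 115.6, 132.7, 143.6, 145.9, 167.8, 182.8, 200.8.
The total first reaches 113 DD on day 7.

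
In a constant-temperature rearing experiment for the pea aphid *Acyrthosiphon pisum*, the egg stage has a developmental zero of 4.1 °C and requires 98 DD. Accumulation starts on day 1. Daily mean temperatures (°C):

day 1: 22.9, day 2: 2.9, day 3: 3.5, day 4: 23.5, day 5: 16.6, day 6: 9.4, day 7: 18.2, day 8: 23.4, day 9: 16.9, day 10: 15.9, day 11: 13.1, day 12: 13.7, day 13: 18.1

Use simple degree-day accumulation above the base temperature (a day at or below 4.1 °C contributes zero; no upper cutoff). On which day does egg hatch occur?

day 9

Daily DD above 4.1 °C: 18.8, 0.0, 0.0, 19.4, 12.5, 5.3, 14.1, 19.3, 12.8, 11.8, 9.0, 9.6, 14.0.
Cumulative: 18.8, 18.8, 18.8, 38.2, 50.7, 56.0, 70.1, 89.4, 102.2, 114.0, 123.0, 132.6, 146.6.
The total first reaches 98 DD on day 9.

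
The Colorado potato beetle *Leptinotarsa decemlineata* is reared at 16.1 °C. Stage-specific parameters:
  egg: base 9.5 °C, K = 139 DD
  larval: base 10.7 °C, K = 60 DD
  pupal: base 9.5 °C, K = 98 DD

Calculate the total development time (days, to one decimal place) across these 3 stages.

47.0 days

egg: 139 / (16.1 − 9.5) = 139 / 6.6 = 21.061 d.
larval: 60 / (16.1 − 10.7) = 60 / 5.4 = 11.111 d.
pupal: 98 / (16.1 − 9.5) = 98 / 6.6 = 14.848 d.
Sum = 47.020 ≈ 47.0 days.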